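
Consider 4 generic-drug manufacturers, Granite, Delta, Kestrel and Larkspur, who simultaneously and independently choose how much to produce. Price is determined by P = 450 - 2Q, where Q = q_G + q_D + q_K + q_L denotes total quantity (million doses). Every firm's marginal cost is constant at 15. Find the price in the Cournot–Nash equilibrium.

A representative firm's profit is π_i = q_i(450 - 2Q) - 15q_i.
First-order condition (treating rivals' output as given): 435 - 4q_i - 2·Σ_{j≠i} q_j = 0.
By symmetry each firm produces the same amount; substituting Σ_{j≠i} q_j = 3q_i yields q_i = 435/10 = 87/2.
Total output Q = 174, so price P = 450 - 2·174 = 102.

102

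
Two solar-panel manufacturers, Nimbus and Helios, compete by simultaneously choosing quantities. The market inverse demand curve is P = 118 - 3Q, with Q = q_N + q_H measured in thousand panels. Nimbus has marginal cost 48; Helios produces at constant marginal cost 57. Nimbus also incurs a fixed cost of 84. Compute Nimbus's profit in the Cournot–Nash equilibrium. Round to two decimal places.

Nimbus's profit: π_N = (118 - 3Q)q_N - (48q_N). Setting ∂π_N/∂q_N = 0: 70 - 6q_N - 3(q_H) = 0.
Helios's profit: π_H = (118 - 3Q)q_H - (57q_H). Setting ∂π_H/∂q_H = 0: 61 - 6q_H - 3(q_N) = 0.
So q_N = (70 - 3q_H)/6 and q_H = (61 - 3q_N)/6.
Solving the pair: q_N = 79/9, q_H = 52/9.
Price P = 118 - 3·(131/9) = 223/3.
Nimbus's profit: (223/3 - 48)·(79/9) - 84 = 147.1481.

147.15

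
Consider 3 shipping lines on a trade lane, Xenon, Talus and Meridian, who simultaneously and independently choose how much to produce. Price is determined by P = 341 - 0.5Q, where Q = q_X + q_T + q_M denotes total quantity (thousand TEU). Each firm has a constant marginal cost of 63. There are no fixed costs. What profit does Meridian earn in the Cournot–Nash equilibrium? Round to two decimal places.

A representative firm's profit is π_i = q_i(341 - 0.5Q) - 63q_i.
Setting ∂π_i/∂q_i = 0 with rivals' quantities fixed: 278 - q_i - (1/2)·Σ_{j≠i} q_j = 0.
By symmetry each firm produces the same amount; substituting Σ_{j≠i} q_j = 2q_i yields q_i = 278/2 = 139.
Price P = 341 - (1/2)·417 = 265/2.
Meridian's profit: (265/2 - 63)·139 = 9660.5000.

9660.50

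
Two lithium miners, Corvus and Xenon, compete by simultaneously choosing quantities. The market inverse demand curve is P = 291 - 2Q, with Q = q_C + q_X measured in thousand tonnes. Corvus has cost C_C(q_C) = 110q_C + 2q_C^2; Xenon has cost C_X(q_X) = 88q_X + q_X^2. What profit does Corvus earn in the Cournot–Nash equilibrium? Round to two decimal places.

955.37

Corvus's profit: π_C = (291 - 2Q)q_C - (110q_C + 2q_C²). Setting ∂π_C/∂q_C = 0: 181 - 8q_C - 2(q_X) = 0.
Xenon's first-order condition: 203 - 6q_X - 2(q_C) = 0.
Rearranging gives the reaction functions q_C = (181 - 2q_X)/8 and q_X = (203 - 2q_C)/6.
Solving the pair: q_C = 170/11, q_X = 631/22.
Price P = 291 - 2·(971/22) = 202.7273.
Corvus's profit: 202.7273·(170/11) - 110·(170/11) - 2(170/11)² = 955.3719.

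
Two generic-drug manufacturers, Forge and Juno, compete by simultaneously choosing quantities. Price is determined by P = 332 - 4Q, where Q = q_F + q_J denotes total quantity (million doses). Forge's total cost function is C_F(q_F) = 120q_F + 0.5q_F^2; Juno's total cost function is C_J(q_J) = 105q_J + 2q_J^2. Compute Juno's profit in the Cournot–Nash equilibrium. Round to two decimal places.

Forge's profit: π_F = (332 - 4Q)q_F - (120q_F + (1/2)q_F²). Setting ∂π_F/∂q_F = 0: 212 - 9q_F - 4(q_J) = 0.
Juno's first-order condition: 227 - 12q_J - 4(q_F) = 0.
Rearranging gives the reaction functions q_F = (212 - 4q_J)/9 and q_J = (227 - 4q_F)/12.
Substituting one into the other gives q_F = 409/23 and q_J = 1195/92.
Price P = 332 - 4·30.7717 = 208.9130.
Juno's profit: 208.9130·(1195/92) - 105·(1195/92) - 2(1195/92)² = 1012.3051.

1012.31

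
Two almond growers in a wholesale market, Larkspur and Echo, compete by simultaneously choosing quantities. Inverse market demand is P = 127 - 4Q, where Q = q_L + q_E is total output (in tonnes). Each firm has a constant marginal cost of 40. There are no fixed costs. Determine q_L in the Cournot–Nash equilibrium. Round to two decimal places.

Each firm earns π_i = (127 - 4Q)q_i - 40q_i.
Setting ∂π_i/∂q_i = 0 with rivals' quantities fixed: 87 - 8q_i - 4q_j = 0.
With identical firms every q_j equals q_i, so q_j = q_i and 87 = 12q_i, giving q_i = 29/4.

7.25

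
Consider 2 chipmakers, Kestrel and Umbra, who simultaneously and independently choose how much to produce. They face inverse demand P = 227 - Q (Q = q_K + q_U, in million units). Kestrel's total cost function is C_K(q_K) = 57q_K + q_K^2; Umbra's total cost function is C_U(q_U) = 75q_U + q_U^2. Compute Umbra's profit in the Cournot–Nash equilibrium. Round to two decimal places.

1705.28

Kestrel's profit: π_K = (227 - Q)q_K - (57q_K + q_K²). Setting ∂π_K/∂q_K = 0: 170 - 4q_K - (q_U) = 0.
Umbra's profit: π_U = (227 - Q)q_U - (75q_U + q_U²). Setting ∂π_U/∂q_U = 0: 152 - 4q_U - (q_K) = 0.
So q_K = (170 - q_U)/4 and q_U = (152 - q_K)/4.
Substituting one into the other gives q_K = 176/5 and q_U = 146/5.
Price P = 227 - 322/5 = 813/5.
Umbra's profit: (813/5)·(146/5) - 75·(146/5) - (146/5)² = 1705.2800.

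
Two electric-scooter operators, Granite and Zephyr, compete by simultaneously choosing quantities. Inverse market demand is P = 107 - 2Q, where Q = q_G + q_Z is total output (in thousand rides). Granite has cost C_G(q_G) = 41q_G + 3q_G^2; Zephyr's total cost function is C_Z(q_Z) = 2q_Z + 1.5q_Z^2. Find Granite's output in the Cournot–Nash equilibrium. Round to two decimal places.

3.82

Granite's profit: π_G = (107 - 2Q)q_G - (41q_G + 3q_G²). Setting ∂π_G/∂q_G = 0: 66 - 10q_G - 2(q_Z) = 0.
Zephyr's first-order condition: 105 - 7q_Z - 2(q_G) = 0.
Rearranging gives the reaction functions q_G = (66 - 2q_Z)/10 and q_Z = (105 - 2q_G)/7.
Substituting one into the other gives q_G = 42/11 and q_Z = 153/11.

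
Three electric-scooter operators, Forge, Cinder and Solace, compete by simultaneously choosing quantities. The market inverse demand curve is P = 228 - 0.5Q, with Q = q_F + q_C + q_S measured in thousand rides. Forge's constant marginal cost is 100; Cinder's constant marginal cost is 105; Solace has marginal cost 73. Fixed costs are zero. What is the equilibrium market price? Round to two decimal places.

126.50

Forge's profit: π_F = (228 - 0.5Q)q_F - (100q_F). Setting ∂π_F/∂q_F = 0: 128 - q_F - (1/2)(q_C + q_S) = 0.
Cinder's first-order condition: 123 - q_C - (1/2)(q_F + q_S) = 0.
Solace's profit: π_S = (228 - 0.5Q)q_S - (73q_S). Setting ∂π_S/∂q_S = 0: 155 - q_S - (1/2)(q_F + q_C) = 0.
Summing all 3 equations gives 406 − 2Q = 0, hence Q = 203.
Back-substituting: q_F = (128 − 203/2)/(1/2) = 53, q_C = (123 − 203/2)/(1/2) = 43, q_S = (155 − 203/2)/(1/2) = 107.
Total output Q = 203, so price P = 228 - (1/2)·203 = 253/2.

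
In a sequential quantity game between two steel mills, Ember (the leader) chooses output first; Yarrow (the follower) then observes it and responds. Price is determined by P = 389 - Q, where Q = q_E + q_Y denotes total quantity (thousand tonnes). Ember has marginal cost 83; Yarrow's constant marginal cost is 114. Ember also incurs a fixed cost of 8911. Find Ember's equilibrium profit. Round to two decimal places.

Solve by backward induction. Given q_E, the follower Yarrow maximises π_Y = (389 - q_E - q_Y)q_Y - 114q_Y.
Setting the follower's marginal profit to zero, 275 - q_E - 2q_Y = 0, i.e. q_Y = (275 - q_E)/2.
Ember substitutes q_Y(q_E) into its own profit: π_E = q_E(389 - q_E - (275 - q_E)/2) - 83q_E = (503/2 - (1/2)q_E)q_E - 83q_E.
The leader's first-order condition 337/2 - q_E = 0 yields q_E = 337/2.
Then q_Y = (275 - 337/2)/2 = 213/4.
Price P = 389 - 887/4 = 669/4.
Ember's profit: (669/4 - 83)·(337/2) - 8911 = 5285.1250.

5285.13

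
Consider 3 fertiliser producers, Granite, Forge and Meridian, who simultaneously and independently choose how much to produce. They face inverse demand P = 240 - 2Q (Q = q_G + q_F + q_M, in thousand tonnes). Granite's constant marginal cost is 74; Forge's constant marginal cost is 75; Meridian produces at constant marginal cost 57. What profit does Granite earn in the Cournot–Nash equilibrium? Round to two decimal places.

Granite's profit: π_G = (240 - 2Q)q_G - (74q_G). Setting ∂π_G/∂q_G = 0: 166 - 4q_G - 2(q_F + q_M) = 0.
Forge's first-order condition: 165 - 4q_F - 2(q_G + q_M) = 0.
Meridian's profit: π_M = (240 - 2Q)q_M - (57q_M). Setting ∂π_M/∂q_M = 0: 183 - 4q_M - 2(q_G + q_F) = 0.
Adding the 3 first-order conditions: 514 − 8Q = 0, so Q = 257/4.
Back-substituting: q_G = (166 − 257/2)/2 = 75/4, q_F = (165 − 257/2)/2 = 73/4, q_M = (183 − 257/2)/2 = 109/4.
Price P = 240 - 2·(257/4) = 223/2.
Granite's profit: (223/2 - 74)·(75/4) = 703.1250.

703.13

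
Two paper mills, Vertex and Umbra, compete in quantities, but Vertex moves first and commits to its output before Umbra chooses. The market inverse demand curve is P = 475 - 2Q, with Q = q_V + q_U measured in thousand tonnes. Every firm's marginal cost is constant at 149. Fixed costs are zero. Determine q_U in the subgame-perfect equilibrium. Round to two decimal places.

40.75

The follower Umbra best-responds to any q_V: π_U = (475 - 2Q)q_U - 149q_U.
∂π_U/∂q_U = 326 - 2q_V - 4q_U = 0 gives the reaction function q_U = (326 - 2q_V)/4.
The leader anticipates this reaction. Substituting into P = 475 - 2Q gives P = 312 - q_V, so π_V = (312 - q_V)q_V - 149q_V.
The leader's first-order condition 163 - 2q_V = 0 yields q_V = 163/2.
Then q_U = (326 - 2·(163/2))/4 = 163/4.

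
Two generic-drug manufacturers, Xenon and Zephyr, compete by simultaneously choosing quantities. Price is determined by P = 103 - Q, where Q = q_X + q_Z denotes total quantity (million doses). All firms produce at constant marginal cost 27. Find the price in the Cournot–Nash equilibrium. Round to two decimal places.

52.33

A representative firm's profit is π_i = q_i(103 - Q) - 27q_i.
Setting ∂π_i/∂q_i = 0 with rivals' quantities fixed: 76 - 2q_i - q_j = 0.
With identical firms every q_j equals q_i, so q_j = q_i and 76 = 3q_i, giving q_i = 76/3.
Total output Q = 152/3, so price P = 103 - 152/3 = 157/3.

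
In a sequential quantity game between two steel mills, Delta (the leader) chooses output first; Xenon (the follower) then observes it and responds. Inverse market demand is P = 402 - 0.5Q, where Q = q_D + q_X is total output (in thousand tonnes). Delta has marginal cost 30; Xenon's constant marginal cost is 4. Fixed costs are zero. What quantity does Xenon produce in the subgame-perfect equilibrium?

225

The follower Xenon best-responds to any q_D: π_X = (402 - 0.5Q)q_X - 4q_X.
∂π_X/∂q_X = 398 - (1/2)q_D - q_X = 0 gives the reaction function q_X = (398 - (1/2)q_D).
The leader anticipates this reaction. Substituting into P = 402 - 0.5Q gives P = 203 - (1/4)q_D, so π_D = (203 - (1/4)q_D)q_D - 30q_D.
The leader's first-order condition 173 - (1/2)q_D = 0 yields q_D = 346.
Then q_X = (398 - (1/2)·346) = 225.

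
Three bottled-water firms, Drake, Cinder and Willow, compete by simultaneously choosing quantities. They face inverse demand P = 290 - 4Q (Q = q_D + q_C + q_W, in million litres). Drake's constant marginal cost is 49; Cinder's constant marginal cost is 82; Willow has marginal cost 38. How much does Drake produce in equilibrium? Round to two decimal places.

Drake's profit: π_D = (290 - 4Q)q_D - (49q_D). Setting ∂π_D/∂q_D = 0: 241 - 8q_D - 4(q_C + q_W) = 0.
Cinder's first-order condition: 208 - 8q_C - 4(q_D + q_W) = 0.
Willow's first-order condition: 252 - 8q_W - 4(q_D + q_C) = 0.
Adding the 3 first-order conditions: 701 − 16Q = 0, so Q = 701/16.
Back-substituting: q_D = (241 − 701/4)/4 = 263/16, q_C = (208 − 701/4)/4 = 131/16, q_W = (252 − 701/4)/4 = 307/16.

16.44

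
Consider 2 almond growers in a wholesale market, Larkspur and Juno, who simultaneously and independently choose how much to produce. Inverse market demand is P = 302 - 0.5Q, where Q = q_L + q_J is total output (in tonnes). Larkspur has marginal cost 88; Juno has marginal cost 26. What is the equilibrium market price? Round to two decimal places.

138.67

Larkspur's profit: π_L = (302 - 0.5Q)q_L - (88q_L). Setting ∂π_L/∂q_L = 0: 214 - q_L - (1/2)(q_J) = 0.
Juno's profit: π_J = (302 - 0.5Q)q_J - (26q_J). Setting ∂π_J/∂q_J = 0: 276 - q_J - (1/2)(q_L) = 0.
So q_L = (214 - (1/2)q_J) and q_J = (276 - (1/2)q_L).
Solving the pair: q_L = 304/3, q_J = 676/3.
Total output Q = 980/3, so price P = 302 - (1/2)·(980/3) = 416/3.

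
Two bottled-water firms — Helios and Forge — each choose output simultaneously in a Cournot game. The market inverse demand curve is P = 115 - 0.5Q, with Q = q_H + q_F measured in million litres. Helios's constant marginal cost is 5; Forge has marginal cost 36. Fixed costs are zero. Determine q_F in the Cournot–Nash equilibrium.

32

Helios's profit: π_H = (115 - 0.5Q)q_H - (5q_H). Setting ∂π_H/∂q_H = 0: 110 - q_H - (1/2)(q_F) = 0.
Forge's first-order condition: 79 - q_F - (1/2)(q_H) = 0.
So q_H = (110 - (1/2)q_F) and q_F = (79 - (1/2)q_H).
Solving the pair: q_H = 94, q_F = 32.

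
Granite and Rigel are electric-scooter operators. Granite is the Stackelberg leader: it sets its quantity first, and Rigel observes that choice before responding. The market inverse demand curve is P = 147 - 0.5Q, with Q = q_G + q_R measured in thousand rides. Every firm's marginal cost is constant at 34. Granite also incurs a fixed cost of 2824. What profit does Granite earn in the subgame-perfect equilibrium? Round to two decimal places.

Solve by backward induction. Given q_G, the follower Rigel maximises π_R = (147 - (1/2)q_G - (1/2)q_R)q_R - 34q_R.
Follower FOC: 113 - (1/2)q_G - q_R = 0, so q_R(q_G) = (113 - (1/2)q_G).
The leader anticipates this reaction. Substituting into P = 147 - 0.5Q gives P = 181/2 - (1/4)q_G, so π_G = (181/2 - (1/4)q_G)q_G - 34q_G.
Maximising: ∂π_G/∂q_G = 113/2 - (1/2)q_G = 0, giving q_G = 113.
Then q_R = (113 - (1/2)·113) = 113/2.
Price P = 147 - (1/2)·(339/2) = 249/4.
Granite's profit: (249/4 - 34)·113 - 2824 = 1473/4.

368.25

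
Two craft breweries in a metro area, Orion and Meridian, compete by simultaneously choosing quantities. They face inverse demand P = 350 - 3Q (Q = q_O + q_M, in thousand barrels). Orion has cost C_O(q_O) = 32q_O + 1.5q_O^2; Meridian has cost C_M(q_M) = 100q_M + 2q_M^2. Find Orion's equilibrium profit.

Orion's profit: π_O = (350 - 3Q)q_O - (32q_O + (3/2)q_O²). Setting ∂π_O/∂q_O = 0: 318 - 9q_O - 3(q_M) = 0.
Meridian's profit: π_M = (350 - 3Q)q_M - (100q_M + 2q_M²). Setting ∂π_M/∂q_M = 0: 250 - 10q_M - 3(q_O) = 0.
Best responses: q_O = (318 - 3q_M)/9, q_M = (250 - 3q_O)/10.
Solving the pair: q_O = 30, q_M = 16.
Price P = 350 - 3·46 = 212.
Orion's profit: 212·30 - 32·30 - (3/2)·30² = 4050.

4050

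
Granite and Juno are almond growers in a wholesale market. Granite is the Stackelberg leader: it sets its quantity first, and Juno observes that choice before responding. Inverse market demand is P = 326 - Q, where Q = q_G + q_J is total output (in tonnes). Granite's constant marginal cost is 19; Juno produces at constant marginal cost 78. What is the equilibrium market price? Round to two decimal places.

110.50

The follower Juno best-responds to any q_G: π_J = (326 - Q)q_J - 78q_J.
∂π_J/∂q_J = 248 - q_G - 2q_J = 0 gives the reaction function q_J = (248 - q_G)/2.
Granite substitutes q_J(q_G) into its own profit: π_G = q_G(326 - q_G - (248 - q_G)/2) - 19q_G = (202 - (1/2)q_G)q_G - 19q_G.
Maximising: ∂π_G/∂q_G = 183 - q_G = 0, giving q_G = 183.
Then q_J = (248 - 183)/2 = 65/2.
Total output Q = 431/2, so price P = 326 - 431/2 = 221/2.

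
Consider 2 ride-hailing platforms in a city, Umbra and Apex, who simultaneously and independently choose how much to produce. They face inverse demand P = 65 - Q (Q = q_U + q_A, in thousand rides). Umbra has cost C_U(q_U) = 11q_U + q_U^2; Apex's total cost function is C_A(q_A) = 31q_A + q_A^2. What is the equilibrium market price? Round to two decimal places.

47.40

Umbra's profit: π_U = (65 - Q)q_U - (11q_U + q_U²). Setting ∂π_U/∂q_U = 0: 54 - 4q_U - (q_A) = 0.
Apex's first-order condition: 34 - 4q_A - (q_U) = 0.
So q_U = (54 - q_A)/4 and q_A = (34 - q_U)/4.
Solving the pair: q_U = 182/15, q_A = 82/15.
Total output Q = 88/5, so price P = 65 - 88/5 = 237/5.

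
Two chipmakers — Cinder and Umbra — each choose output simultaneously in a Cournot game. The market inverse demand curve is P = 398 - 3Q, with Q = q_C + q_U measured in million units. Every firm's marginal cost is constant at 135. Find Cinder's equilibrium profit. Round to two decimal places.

2561.81

A representative firm's profit is π_i = q_i(398 - 3Q) - 135q_i.
Setting ∂π_i/∂q_i = 0 with rivals' quantities fixed: 263 - 6q_i - 3q_j = 0.
With identical firms every q_j equals q_i, so q_j = q_i and 263 = 9q_i, giving q_i = 263/9.
Price P = 398 - 3·(526/9) = 668/3.
Cinder's profit: (668/3 - 135)·(263/9) = 2561.8148.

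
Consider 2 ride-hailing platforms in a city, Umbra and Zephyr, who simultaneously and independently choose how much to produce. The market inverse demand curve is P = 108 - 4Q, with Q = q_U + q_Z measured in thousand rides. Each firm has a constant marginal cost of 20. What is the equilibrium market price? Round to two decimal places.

49.33

Each firm earns π_i = (108 - 4Q)q_i - 20q_i.
First-order condition (treating rivals' output as given): 88 - 8q_i - 4q_j = 0.
With identical firms every q_j equals q_i, so q_j = q_i and 88 = 12q_i, giving q_i = 22/3.
Total output Q = 44/3, so price P = 108 - 4·(44/3) = 148/3.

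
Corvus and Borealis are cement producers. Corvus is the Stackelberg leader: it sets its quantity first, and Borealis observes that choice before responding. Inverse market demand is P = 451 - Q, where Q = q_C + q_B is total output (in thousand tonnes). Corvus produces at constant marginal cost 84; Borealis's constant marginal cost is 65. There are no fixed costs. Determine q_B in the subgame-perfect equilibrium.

Solve by backward induction. Given q_C, the follower Borealis maximises π_B = (451 - q_C - q_B)q_B - 65q_B.
Follower FOC: 386 - q_C - 2q_B = 0, so q_B(q_C) = (386 - q_C)/2.
Corvus substitutes q_B(q_C) into its own profit: π_C = q_C(451 - q_C - (386 - q_C)/2) - 84q_C = (258 - (1/2)q_C)q_C - 84q_C.
Maximising: ∂π_C/∂q_C = 174 - q_C = 0, giving q_C = 174.
Then q_B = (386 - 174)/2 = 106.

106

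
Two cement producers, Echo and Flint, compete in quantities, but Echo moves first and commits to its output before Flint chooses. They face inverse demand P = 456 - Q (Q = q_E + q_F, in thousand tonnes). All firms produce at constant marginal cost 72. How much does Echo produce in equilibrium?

192

The follower Flint best-responds to any q_E: π_F = (456 - Q)q_F - 72q_F.
∂π_F/∂q_F = 384 - q_E - 2q_F = 0 gives the reaction function q_F = (384 - q_E)/2.
Echo substitutes q_F(q_E) into its own profit: π_E = q_E(456 - q_E - (384 - q_E)/2) - 72q_E = (264 - (1/2)q_E)q_E - 72q_E.
The leader's first-order condition 192 - q_E = 0 yields q_E = 192.
Then q_F = (384 - 192)/2 = 96.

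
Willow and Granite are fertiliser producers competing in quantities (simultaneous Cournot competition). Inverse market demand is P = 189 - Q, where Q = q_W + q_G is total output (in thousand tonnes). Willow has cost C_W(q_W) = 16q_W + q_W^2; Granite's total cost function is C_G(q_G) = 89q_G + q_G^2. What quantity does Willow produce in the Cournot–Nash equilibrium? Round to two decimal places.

39.47

Willow's profit: π_W = (189 - Q)q_W - (16q_W + q_W²). Setting ∂π_W/∂q_W = 0: 173 - 4q_W - (q_G) = 0.
Granite's first-order condition: 100 - 4q_G - (q_W) = 0.
Rearranging gives the reaction functions q_W = (173 - q_G)/4 and q_G = (100 - q_W)/4.
Solving the pair: q_W = 592/15, q_G = 227/15.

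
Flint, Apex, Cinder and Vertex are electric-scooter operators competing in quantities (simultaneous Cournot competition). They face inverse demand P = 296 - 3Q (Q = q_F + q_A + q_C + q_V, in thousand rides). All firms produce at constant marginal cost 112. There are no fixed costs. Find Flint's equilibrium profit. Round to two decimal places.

A representative firm's profit is π_i = q_i(296 - 3Q) - 112q_i.
First-order condition (treating rivals' output as given): 184 - 6q_i - 3·Σ_{j≠i} q_j = 0.
By symmetry each firm produces the same amount; substituting Σ_{j≠i} q_j = 3q_i yields q_i = 184/15.
Price P = 296 - 3·(736/15) = 744/5.
Flint's profit: (744/5 - 112)·(184/15) = 451.4133.

451.41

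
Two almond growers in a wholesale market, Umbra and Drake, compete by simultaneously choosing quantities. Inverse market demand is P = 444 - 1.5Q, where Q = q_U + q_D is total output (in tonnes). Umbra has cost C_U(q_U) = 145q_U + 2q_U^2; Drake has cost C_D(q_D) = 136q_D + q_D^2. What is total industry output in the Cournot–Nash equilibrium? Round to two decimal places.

Umbra's profit: π_U = (444 - 1.5Q)q_U - (145q_U + 2q_U²). Setting ∂π_U/∂q_U = 0: 299 - 7q_U - (3/2)(q_D) = 0.
Drake's first-order condition: 308 - 5q_D - (3/2)(q_U) = 0.
Best responses: q_U = (299 - (3/2)q_D)/7, q_D = (308 - (3/2)q_U)/5.
Solving the pair: q_U = 31.5420, q_D = 52.1374.
Total output Q = 31.5420 + 52.1374 = 83.6794.

83.68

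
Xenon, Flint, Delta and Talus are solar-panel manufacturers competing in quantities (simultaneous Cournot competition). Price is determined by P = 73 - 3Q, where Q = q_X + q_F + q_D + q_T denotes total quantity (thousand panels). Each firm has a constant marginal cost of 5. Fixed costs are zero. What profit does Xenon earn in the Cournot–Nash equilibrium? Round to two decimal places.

A representative firm's profit is π_i = q_i(73 - 3Q) - 5q_i.
First-order condition (treating rivals' output as given): 68 - 6q_i - 3·Σ_{j≠i} q_j = 0.
With identical firms every q_j equals q_i, so Σ_{j≠i} q_j = 3q_i and 68 = 15q_i, giving q_i = 68/15.
Price P = 73 - 3·(272/15) = 93/5.
Xenon's profit: (93/5 - 5)·(68/15) = 61.6533.

61.65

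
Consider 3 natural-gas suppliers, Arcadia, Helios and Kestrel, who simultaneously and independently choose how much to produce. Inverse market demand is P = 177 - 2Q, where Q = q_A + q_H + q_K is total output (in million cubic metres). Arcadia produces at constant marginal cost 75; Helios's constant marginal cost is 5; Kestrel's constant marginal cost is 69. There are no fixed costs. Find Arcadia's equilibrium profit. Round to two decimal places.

Arcadia's profit: π_A = (177 - 2Q)q_A - (75q_A). Setting ∂π_A/∂q_A = 0: 102 - 4q_A - 2(q_H + q_K) = 0.
Helios's first-order condition: 172 - 4q_H - 2(q_A + q_K) = 0.
Kestrel's profit: π_K = (177 - 2Q)q_K - (69q_K). Setting ∂π_K/∂q_K = 0: 108 - 4q_K - 2(q_A + q_H) = 0.
Summing all 3 equations gives 382 − 8Q = 0, hence Q = 191/4.
Back-substituting: q_A = (102 − 191/2)/2 = 13/4, q_H = (172 − 191/2)/2 = 153/4, q_K = (108 − 191/2)/2 = 25/4.
Price P = 177 - 2·(191/4) = 163/2.
Arcadia's profit: (163/2 - 75)·(13/4) = 169/8.

21.13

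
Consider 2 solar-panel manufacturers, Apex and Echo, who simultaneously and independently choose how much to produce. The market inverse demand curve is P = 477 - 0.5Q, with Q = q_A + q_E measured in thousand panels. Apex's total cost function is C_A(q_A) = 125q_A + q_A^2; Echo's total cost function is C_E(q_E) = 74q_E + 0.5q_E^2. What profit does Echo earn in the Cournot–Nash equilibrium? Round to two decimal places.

32274.90

Apex's profit: π_A = (477 - 0.5Q)q_A - (125q_A + q_A²). Setting ∂π_A/∂q_A = 0: 352 - 3q_A - (1/2)(q_E) = 0.
Echo's profit: π_E = (477 - 0.5Q)q_E - (74q_E + (1/2)q_E²). Setting ∂π_E/∂q_E = 0: 403 - 2q_E - (1/2)(q_A) = 0.
Rearranging gives the reaction functions q_A = (352 - (1/2)q_E)/3 and q_E = (403 - (1/2)q_A)/2.
Substituting one into the other gives q_A = 87.3913 and q_E = 179.6522.
Price P = 477 - (1/2)·267.0435 = 343.4783.
Echo's profit: 343.4783·179.6522 - 74·179.6522 - (1/2)·179.6522² = 32274.9036.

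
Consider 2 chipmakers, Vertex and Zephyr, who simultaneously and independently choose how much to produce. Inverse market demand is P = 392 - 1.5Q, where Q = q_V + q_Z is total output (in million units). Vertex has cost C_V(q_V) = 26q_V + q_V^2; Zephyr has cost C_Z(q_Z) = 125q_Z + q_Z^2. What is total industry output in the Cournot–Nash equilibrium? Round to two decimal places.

Vertex's profit: π_V = (392 - 1.5Q)q_V - (26q_V + q_V²). Setting ∂π_V/∂q_V = 0: 366 - 5q_V - (3/2)(q_Z) = 0.
Zephyr's first-order condition: 267 - 5q_Z - (3/2)(q_V) = 0.
Rearranging gives the reaction functions q_V = (366 - (3/2)q_Z)/5 and q_Z = (267 - (3/2)q_V)/5.
Substituting one into the other gives q_V = 62.8352 and q_Z = 34.5495.
Total output Q = 62.8352 + 34.5495 = 1266/13.

97.38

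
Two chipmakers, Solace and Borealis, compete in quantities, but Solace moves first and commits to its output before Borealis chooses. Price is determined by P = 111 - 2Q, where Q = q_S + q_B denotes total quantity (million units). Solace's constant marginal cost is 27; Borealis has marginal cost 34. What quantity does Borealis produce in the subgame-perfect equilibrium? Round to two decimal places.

7.88

The follower Borealis best-responds to any q_S: π_B = (111 - 2Q)q_B - 34q_B.
∂π_B/∂q_B = 77 - 2q_S - 4q_B = 0 gives the reaction function q_B = (77 - 2q_S)/4.
The leader anticipates this reaction. Substituting into P = 111 - 2Q gives P = 145/2 - q_S, so π_S = (145/2 - q_S)q_S - 27q_S.
Leader FOC: 91/2 - 2q_S = 0, so q_S = 91/4.
Then q_B = (77 - 2·(91/4))/4 = 63/8.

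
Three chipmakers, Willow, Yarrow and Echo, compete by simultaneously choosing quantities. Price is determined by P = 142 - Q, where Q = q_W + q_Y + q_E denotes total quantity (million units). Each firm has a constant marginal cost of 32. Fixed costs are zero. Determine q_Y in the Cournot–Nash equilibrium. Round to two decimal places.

27.50

A representative firm's profit is π_i = q_i(142 - Q) - 32q_i.
First-order condition (treating rivals' output as given): 110 - 2q_i - Σ_{j≠i} q_j = 0.
With identical firms every q_j equals q_i, so Σ_{j≠i} q_j = 2q_i and 110 = 4q_i, giving q_i = 55/2.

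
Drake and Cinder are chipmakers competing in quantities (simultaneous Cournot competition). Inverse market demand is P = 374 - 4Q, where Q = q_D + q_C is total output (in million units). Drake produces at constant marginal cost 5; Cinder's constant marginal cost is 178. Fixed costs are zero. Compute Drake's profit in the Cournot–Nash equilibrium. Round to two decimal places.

Drake's profit: π_D = (374 - 4Q)q_D - (5q_D). Setting ∂π_D/∂q_D = 0: 369 - 8q_D - 4(q_C) = 0.
Cinder's first-order condition: 196 - 8q_C - 4(q_D) = 0.
Rearranging gives the reaction functions q_D = (369 - 4q_C)/8 and q_C = (196 - 4q_D)/8.
Substituting one into the other gives q_D = 271/6 and q_C = 23/12.
Price P = 374 - 4·(565/12) = 557/3.
Drake's profit: (557/3 - 5)·(271/6) = 8160.1111.

8160.11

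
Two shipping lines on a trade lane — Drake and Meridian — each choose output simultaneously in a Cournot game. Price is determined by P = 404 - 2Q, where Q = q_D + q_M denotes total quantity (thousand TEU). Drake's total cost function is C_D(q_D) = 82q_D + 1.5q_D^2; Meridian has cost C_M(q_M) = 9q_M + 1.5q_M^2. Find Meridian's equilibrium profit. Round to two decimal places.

7775.43

Drake's profit: π_D = (404 - 2Q)q_D - (82q_D + (3/2)q_D²). Setting ∂π_D/∂q_D = 0: 322 - 7q_D - 2(q_M) = 0.
Meridian's first-order condition: 395 - 7q_M - 2(q_D) = 0.
Rearranging gives the reaction functions q_D = (322 - 2q_M)/7 and q_M = (395 - 2q_D)/7.
Substituting one into the other gives q_D = 488/15 and q_M = 707/15.
Price P = 404 - 2·(239/3) = 734/3.
Meridian's profit: (734/3)·(707/15) - 9·(707/15) - (3/2)(707/15)² = 7775.4289.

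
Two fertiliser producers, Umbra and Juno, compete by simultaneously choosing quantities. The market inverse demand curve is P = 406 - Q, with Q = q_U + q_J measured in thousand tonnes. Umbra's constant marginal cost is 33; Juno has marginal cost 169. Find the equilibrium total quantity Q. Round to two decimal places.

Umbra's profit: π_U = (406 - Q)q_U - (33q_U). Setting ∂π_U/∂q_U = 0: 373 - 2q_U - (q_J) = 0.
Juno's profit: π_J = (406 - Q)q_J - (169q_J). Setting ∂π_J/∂q_J = 0: 237 - 2q_J - (q_U) = 0.
Best responses: q_U = (373 - q_J)/2, q_J = (237 - q_U)/2.
Solving the pair: q_U = 509/3, q_J = 101/3.
Total output Q = 509/3 + 101/3 = 610/3.

203.33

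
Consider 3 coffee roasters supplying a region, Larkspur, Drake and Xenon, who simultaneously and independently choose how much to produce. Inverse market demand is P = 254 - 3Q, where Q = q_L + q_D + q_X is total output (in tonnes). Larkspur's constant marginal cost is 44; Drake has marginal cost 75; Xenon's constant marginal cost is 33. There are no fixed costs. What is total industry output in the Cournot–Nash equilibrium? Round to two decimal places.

50.83

Larkspur's profit: π_L = (254 - 3Q)q_L - (44q_L). Setting ∂π_L/∂q_L = 0: 210 - 6q_L - 3(q_D + q_X) = 0.
Drake's first-order condition: 179 - 6q_D - 3(q_L + q_X) = 0.
Xenon's profit: π_X = (254 - 3Q)q_X - (33q_X). Setting ∂π_X/∂q_X = 0: 221 - 6q_X - 3(q_L + q_D) = 0.
Adding the 3 conditions: 610 − 6Q − 6Q = 0, i.e. Q = 305/6.
Back-substituting: q_L = (210 − 305/2)/3 = 115/6, q_D = (179 − 305/2)/3 = 53/6, q_X = (221 − 305/2)/3 = 137/6.
Total output Q = 115/6 + 53/6 + 137/6 = 305/6.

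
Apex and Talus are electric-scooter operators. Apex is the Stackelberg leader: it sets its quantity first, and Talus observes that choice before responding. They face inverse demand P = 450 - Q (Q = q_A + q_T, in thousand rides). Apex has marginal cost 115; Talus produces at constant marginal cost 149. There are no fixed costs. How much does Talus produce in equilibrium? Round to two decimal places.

The follower Talus best-responds to any q_A: π_T = (450 - Q)q_T - 149q_T.
Setting the follower's marginal profit to zero, 301 - q_A - 2q_T = 0, i.e. q_T = (301 - q_A)/2.
The leader anticipates this reaction. Substituting into P = 450 - Q gives P = 599/2 - (1/2)q_A, so π_A = (599/2 - (1/2)q_A)q_A - 115q_A.
Leader FOC: 369/2 - q_A = 0, so q_A = 369/2.
Then q_T = (301 - 369/2)/2 = 233/4.

58.25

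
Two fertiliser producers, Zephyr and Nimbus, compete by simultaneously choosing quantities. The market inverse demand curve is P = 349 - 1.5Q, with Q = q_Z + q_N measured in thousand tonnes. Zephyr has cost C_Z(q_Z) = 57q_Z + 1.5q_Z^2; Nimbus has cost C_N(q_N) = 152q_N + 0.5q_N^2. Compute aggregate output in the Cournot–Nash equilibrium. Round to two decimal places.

74.32

Zephyr's profit: π_Z = (349 - 1.5Q)q_Z - (57q_Z + (3/2)q_Z²). Setting ∂π_Z/∂q_Z = 0: 292 - 6q_Z - (3/2)(q_N) = 0.
Nimbus's first-order condition: 197 - 4q_N - (3/2)(q_Z) = 0.
Best responses: q_Z = (292 - (3/2)q_N)/6, q_N = (197 - (3/2)q_Z)/4.
Substituting one into the other gives q_Z = 40.1149 and q_N = 992/29.
Total output Q = 40.1149 + 992/29 = 74.3218.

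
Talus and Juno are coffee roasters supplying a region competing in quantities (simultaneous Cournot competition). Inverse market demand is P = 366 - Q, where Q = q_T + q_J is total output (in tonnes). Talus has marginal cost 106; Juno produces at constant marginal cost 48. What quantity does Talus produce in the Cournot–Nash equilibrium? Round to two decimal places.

67.33

Talus's profit: π_T = (366 - Q)q_T - (106q_T). Setting ∂π_T/∂q_T = 0: 260 - 2q_T - (q_J) = 0.
Juno's profit: π_J = (366 - Q)q_J - (48q_J). Setting ∂π_J/∂q_J = 0: 318 - 2q_J - (q_T) = 0.
Rearranging gives the reaction functions q_T = (260 - q_J)/2 and q_J = (318 - q_T)/2.
Solving the pair: q_T = 202/3, q_J = 376/3.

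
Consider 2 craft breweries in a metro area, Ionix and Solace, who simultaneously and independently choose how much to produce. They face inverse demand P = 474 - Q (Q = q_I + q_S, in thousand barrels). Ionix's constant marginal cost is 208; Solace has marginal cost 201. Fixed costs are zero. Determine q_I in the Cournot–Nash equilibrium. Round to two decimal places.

86.33

Ionix's profit: π_I = (474 - Q)q_I - (208q_I). Setting ∂π_I/∂q_I = 0: 266 - 2q_I - (q_S) = 0.
Solace's profit: π_S = (474 - Q)q_S - (201q_S). Setting ∂π_S/∂q_S = 0: 273 - 2q_S - (q_I) = 0.
Rearranging gives the reaction functions q_I = (266 - q_S)/2 and q_S = (273 - q_I)/2.
Substituting one into the other gives q_I = 259/3 and q_S = 280/3.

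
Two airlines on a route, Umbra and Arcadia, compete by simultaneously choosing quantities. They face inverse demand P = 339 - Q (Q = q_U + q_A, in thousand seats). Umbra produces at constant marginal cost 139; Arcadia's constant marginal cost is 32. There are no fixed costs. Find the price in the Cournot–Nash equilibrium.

170

Umbra's profit: π_U = (339 - Q)q_U - (139q_U). Setting ∂π_U/∂q_U = 0: 200 - 2q_U - (q_A) = 0.
Arcadia's profit: π_A = (339 - Q)q_A - (32q_A). Setting ∂π_A/∂q_A = 0: 307 - 2q_A - (q_U) = 0.
Best responses: q_U = (200 - q_A)/2, q_A = (307 - q_U)/2.
Solving the pair: q_U = 31, q_A = 138.
Total output Q = 169, so price P = 339 - 169 = 170.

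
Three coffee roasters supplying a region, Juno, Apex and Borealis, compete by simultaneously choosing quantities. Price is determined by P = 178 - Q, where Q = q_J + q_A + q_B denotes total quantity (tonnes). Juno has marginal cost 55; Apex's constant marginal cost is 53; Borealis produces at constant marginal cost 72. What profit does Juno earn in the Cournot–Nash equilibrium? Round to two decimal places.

Juno's profit: π_J = (178 - Q)q_J - (55q_J). Setting ∂π_J/∂q_J = 0: 123 - 2q_J - (q_A + q_B) = 0.
Apex's profit: π_A = (178 - Q)q_A - (53q_A). Setting ∂π_A/∂q_A = 0: 125 - 2q_A - (q_J + q_B) = 0.
Borealis's first-order condition: 106 - 2q_B - (q_J + q_A) = 0.
Summing all 3 equations gives 354 − 4Q = 0, hence Q = 177/2.
Back-substituting: q_J = (123 − 177/2) = 69/2, q_A = (125 − 177/2) = 73/2, q_B = (106 − 177/2) = 35/2.
Price P = 178 - 177/2 = 179/2.
Juno's profit: (179/2 - 55)·(69/2) = 1190.2500.

1190.25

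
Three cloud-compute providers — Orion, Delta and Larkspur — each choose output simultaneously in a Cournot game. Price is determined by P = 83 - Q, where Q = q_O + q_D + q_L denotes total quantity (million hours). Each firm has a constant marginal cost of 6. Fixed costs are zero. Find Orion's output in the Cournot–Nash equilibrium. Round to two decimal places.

A representative firm's profit is π_i = q_i(83 - Q) - 6q_i.
First-order condition (treating rivals' output as given): 77 - 2q_i - Σ_{j≠i} q_j = 0.
With identical firms every q_j equals q_i, so Σ_{j≠i} q_j = 2q_i and 77 = 4q_i, giving q_i = 77/4.

19.25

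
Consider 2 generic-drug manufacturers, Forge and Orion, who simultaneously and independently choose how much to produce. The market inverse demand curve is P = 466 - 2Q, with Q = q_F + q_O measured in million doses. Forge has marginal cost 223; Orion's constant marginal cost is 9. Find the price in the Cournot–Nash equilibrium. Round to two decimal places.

Forge's profit: π_F = (466 - 2Q)q_F - (223q_F). Setting ∂π_F/∂q_F = 0: 243 - 4q_F - 2(q_O) = 0.
Orion's first-order condition: 457 - 4q_O - 2(q_F) = 0.
So q_F = (243 - 2q_O)/4 and q_O = (457 - 2q_F)/4.
Solving the pair: q_F = 29/6, q_O = 671/6.
Total output Q = 350/3, so price P = 466 - 2·(350/3) = 698/3.

232.67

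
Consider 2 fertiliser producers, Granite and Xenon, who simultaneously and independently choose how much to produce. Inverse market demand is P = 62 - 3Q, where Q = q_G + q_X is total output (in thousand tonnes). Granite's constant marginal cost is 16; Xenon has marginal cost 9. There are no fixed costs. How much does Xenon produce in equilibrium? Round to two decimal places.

6.67

Granite's profit: π_G = (62 - 3Q)q_G - (16q_G). Setting ∂π_G/∂q_G = 0: 46 - 6q_G - 3(q_X) = 0.
Xenon's first-order condition: 53 - 6q_X - 3(q_G) = 0.
Best responses: q_G = (46 - 3q_X)/6, q_X = (53 - 3q_G)/6.
Substituting one into the other gives q_G = 13/3 and q_X = 20/3.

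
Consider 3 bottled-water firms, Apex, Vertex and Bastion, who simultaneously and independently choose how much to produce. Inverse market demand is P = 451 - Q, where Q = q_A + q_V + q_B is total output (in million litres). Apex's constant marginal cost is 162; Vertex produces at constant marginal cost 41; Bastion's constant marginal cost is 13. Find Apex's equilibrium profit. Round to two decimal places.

Apex's profit: π_A = (451 - Q)q_A - (162q_A). Setting ∂π_A/∂q_A = 0: 289 - 2q_A - (q_V + q_B) = 0.
Vertex's first-order condition: 410 - 2q_V - (q_A + q_B) = 0.
Bastion's first-order condition: 438 - 2q_B - (q_A + q_V) = 0.
Adding the 3 first-order conditions: 1137 − 4Q = 0, so Q = 1137/4.
Back-substituting: q_A = (289 − 1137/4) = 19/4, q_V = (410 − 1137/4) = 503/4, q_B = (438 − 1137/4) = 615/4.
Price P = 451 - 1137/4 = 667/4.
Apex's profit: (667/4 - 162)·(19/4) = 361/16.

22.56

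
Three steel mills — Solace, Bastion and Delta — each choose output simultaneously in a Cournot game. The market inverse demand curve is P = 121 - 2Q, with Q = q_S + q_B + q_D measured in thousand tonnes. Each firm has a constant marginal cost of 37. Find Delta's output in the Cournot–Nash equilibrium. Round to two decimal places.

10.50

Each firm earns π_i = (121 - 2Q)q_i - 37q_i.
Setting ∂π_i/∂q_i = 0 with rivals' quantities fixed: 84 - 4q_i - 2·Σ_{j≠i} q_j = 0.
By symmetry each firm produces the same amount; substituting Σ_{j≠i} q_j = 2q_i yields q_i = 84/8 = 21/2.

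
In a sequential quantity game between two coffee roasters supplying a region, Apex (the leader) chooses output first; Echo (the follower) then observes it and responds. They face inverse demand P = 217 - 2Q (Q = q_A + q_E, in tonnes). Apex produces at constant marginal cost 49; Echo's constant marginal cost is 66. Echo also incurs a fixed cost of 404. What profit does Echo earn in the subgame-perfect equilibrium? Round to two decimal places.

23.78

Solve by backward induction. Given q_A, the follower Echo maximises π_E = (217 - 2q_A - 2q_E)q_E - 66q_E.
Setting the follower's marginal profit to zero, 151 - 2q_A - 4q_E = 0, i.e. q_E = (151 - 2q_A)/4.
The leader anticipates this reaction. Substituting into P = 217 - 2Q gives P = 283/2 - q_A, so π_A = (283/2 - q_A)q_A - 49q_A.
Maximising: ∂π_A/∂q_A = 185/2 - 2q_A = 0, giving q_A = 185/4.
Then q_E = (151 - 2·(185/4))/4 = 117/8.
Price P = 217 - 2·(487/8) = 381/4.
Echo's profit: (381/4 - 66)·(117/8) - 404 = 761/32.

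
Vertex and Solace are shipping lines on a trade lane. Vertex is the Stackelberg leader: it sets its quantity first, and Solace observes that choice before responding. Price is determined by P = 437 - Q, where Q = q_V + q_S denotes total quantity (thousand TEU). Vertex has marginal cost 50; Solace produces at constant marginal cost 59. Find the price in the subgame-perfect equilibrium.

The follower Solace best-responds to any q_V: π_S = (437 - Q)q_S - 59q_S.
∂π_S/∂q_S = 378 - q_V - 2q_S = 0 gives the reaction function q_S = (378 - q_V)/2.
Vertex substitutes q_S(q_V) into its own profit: π_V = q_V(437 - q_V - (378 - q_V)/2) - 50q_V = (248 - (1/2)q_V)q_V - 50q_V.
Maximising: ∂π_V/∂q_V = 198 - q_V = 0, giving q_V = 198.
Then q_S = (378 - 198)/2 = 90.
Total output Q = 288, so price P = 437 - 288 = 149.

149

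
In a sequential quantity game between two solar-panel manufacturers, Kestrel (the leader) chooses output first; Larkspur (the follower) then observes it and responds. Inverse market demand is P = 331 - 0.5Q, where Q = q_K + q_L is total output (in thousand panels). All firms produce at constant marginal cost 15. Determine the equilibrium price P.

Solve by backward induction. Given q_K, the follower Larkspur maximises π_L = (331 - (1/2)q_K - (1/2)q_L)q_L - 15q_L.
∂π_L/∂q_L = 316 - (1/2)q_K - q_L = 0 gives the reaction function q_L = (316 - (1/2)q_K).
Kestrel substitutes q_L(q_K) into its own profit: π_K = q_K(331 - (1/2)q_K - (316 - (1/2)q_K)/2) - 15q_K = (173 - (1/4)q_K)q_K - 15q_K.
Maximising: ∂π_K/∂q_K = 158 - (1/2)q_K = 0, giving q_K = 316.
Then q_L = (316 - (1/2)·316) = 158.
Total output Q = 474, so price P = 331 - (1/2)·474 = 94.

94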